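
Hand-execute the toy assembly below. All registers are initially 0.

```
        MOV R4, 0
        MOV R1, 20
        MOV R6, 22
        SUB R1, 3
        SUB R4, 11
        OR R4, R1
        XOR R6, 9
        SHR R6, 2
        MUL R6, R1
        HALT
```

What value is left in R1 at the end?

17

R4=0
R1=20
R6=22
R1=20-3=17
R4=0-11=-11
R4=(-11)|17=-11
R6=22^9=31
R6=31>>2=7
R6=7*17=119
halt.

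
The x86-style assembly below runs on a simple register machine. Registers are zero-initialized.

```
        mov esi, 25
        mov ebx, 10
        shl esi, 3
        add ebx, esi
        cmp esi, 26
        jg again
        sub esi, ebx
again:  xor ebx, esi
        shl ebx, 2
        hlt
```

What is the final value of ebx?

mov esi, 25 → esi=25
mov ebx, 10 → ebx=10
shl esi, 3 → esi=25<<3=200
add ebx, esi → ebx=10+200=210
cmp esi, 26  (cmp 200,26)
jg again: taken
xor ebx, esi → ebx=210^200=26
shl ebx, 2 → ebx=26<<2=104
halt.

104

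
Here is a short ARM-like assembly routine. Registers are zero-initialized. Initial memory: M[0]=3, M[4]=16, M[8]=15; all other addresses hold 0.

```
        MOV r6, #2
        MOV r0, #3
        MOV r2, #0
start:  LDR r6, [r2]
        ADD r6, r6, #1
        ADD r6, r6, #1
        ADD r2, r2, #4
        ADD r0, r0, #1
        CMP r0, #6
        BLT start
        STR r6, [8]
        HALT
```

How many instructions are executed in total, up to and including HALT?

after MOV r6, #2: r6=2
after MOV r0, #3: r0=3
after MOV r2, #0: r2=0
after LDR r6, [r2]: r6=M[0]=3
after ADD r6, r6, #1: r6=3+1=4
after ADD r6, r6, #1: r6=4+1=5
after ADD r2, r2, #4: r2=0+4=4
after ADD r0, r0, #1: r0=3+1=4
CMP r0, #6  (cmp 4,6)
BLT start: taken
after LDR r6, [r2]: r6=M[4]=16
after ADD r6, r6, #1: r6=16+1=17
after ADD r6, r6, #1: r6=17+1=18
after ADD r2, r2, #4: r2=4+4=8
after ADD r0, r0, #1: r0=4+1=5
CMP r0, #6  (cmp 5,6)
BLT start: taken
after LDR r6, [r2]: r6=M[8]=15
after ADD r6, r6, #1: r6=15+1=16
after ADD r6, r6, #1: r6=16+1=17
after ADD r2, r2, #4: r2=8+4=12
after ADD r0, r0, #1: r0=5+1=6
CMP r0, #6  (cmp 6,6)
BLT start: not taken
STR r6, [8] → M[8]=17
halt.
Total executed instructions: 26.

26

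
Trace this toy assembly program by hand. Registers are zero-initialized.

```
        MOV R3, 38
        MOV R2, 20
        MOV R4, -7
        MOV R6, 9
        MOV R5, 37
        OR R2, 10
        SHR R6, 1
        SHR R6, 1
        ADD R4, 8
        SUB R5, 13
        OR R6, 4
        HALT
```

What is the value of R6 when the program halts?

6

MOV R3, 38 → R3=38
MOV R2, 20 → R2=20
MOV R4, -7 → R4=-7
MOV R6, 9 → R6=9
MOV R5, 37 → R5=37
OR R2, 10 → R2=20|10=30
SHR R6, 1 → R6=9>>1=4
SHR R6, 1 → R6=4>>1=2
ADD R4, 8 → R4=(-7)+8=1
SUB R5, 13 → R5=37-13=24
OR R6, 4 → R6=2|4=6
halt.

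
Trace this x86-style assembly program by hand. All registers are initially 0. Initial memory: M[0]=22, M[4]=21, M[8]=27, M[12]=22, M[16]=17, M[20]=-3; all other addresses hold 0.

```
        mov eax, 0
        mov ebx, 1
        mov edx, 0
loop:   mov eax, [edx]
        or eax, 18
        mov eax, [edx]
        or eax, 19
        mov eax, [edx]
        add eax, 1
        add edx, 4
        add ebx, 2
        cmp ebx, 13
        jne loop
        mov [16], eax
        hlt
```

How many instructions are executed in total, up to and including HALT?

after mov eax, 0: eax=0
after mov ebx, 1: ebx=1
after mov edx, 0: edx=0
after mov eax, [edx]: eax=M[0]=22
after or eax, 18: eax=22|18=22
after mov eax, [edx]: eax=M[0]=22
after or eax, 19: eax=22|19=23
after mov eax, [edx]: eax=M[0]=22
after add eax, 1: eax=22+1=23
after add edx, 4: edx=0+4=4
after add ebx, 2: ebx=1+2=3
cmp ebx, 13  (cmp 3,13)
jne loop: taken
after mov eax, [edx]: eax=M[4]=21
after or eax, 18: eax=21|18=23
after mov eax, [edx]: eax=M[4]=21
after or eax, 19: eax=21|19=23
after mov eax, [edx]: eax=M[4]=21
after add eax, 1: eax=21+1=22
after add edx, 4: edx=4+4=8
after add ebx, 2: ebx=3+2=5
cmp ebx, 13  (cmp 5,13)
jne loop: taken
after mov eax, [edx]: eax=M[8]=27
after or eax, 18: eax=27|18=27
after mov eax, [edx]: eax=M[8]=27
after or eax, 19: eax=27|19=27
after mov eax, [edx]: eax=M[8]=27
after add eax, 1: eax=27+1=28
after add edx, 4: edx=8+4=12
after add ebx, 2: ebx=5+2=7
cmp ebx, 13  (cmp 7,13)
jne loop: taken
after mov eax, [edx]: eax=M[12]=22
after or eax, 18: eax=22|18=22
after mov eax, [edx]: eax=M[12]=22
after or eax, 19: eax=22|19=23
after mov eax, [edx]: eax=M[12]=22
after add eax, 1: eax=22+1=23
after add edx, 4: edx=12+4=16
after add ebx, 2: ebx=7+2=9
cmp ebx, 13  (cmp 9,13)
jne loop: taken
after mov eax, [edx]: eax=M[16]=17
after or eax, 18: eax=17|18=19
after mov eax, [edx]: eax=M[16]=17
after or eax, 19: eax=17|19=19
after mov eax, [edx]: eax=M[16]=17
after add eax, 1: eax=17+1=18
after add edx, 4: edx=16+4=20
after add ebx, 2: ebx=9+2=11
cmp ebx, 13  (cmp 11,13)
jne loop: taken
after mov eax, [edx]: eax=M[20]=-3
after or eax, 18: eax=(-3)|18=-1
after mov eax, [edx]: eax=M[20]=-3
after or eax, 19: eax=(-3)|19=-1
after mov eax, [edx]: eax=M[20]=-3
after add eax, 1: eax=(-3)+1=-2
after add edx, 4: edx=20+4=24
after add ebx, 2: ebx=11+2=13
cmp ebx, 13  (cmp 13,13)
jne loop: not taken
mov [16], eax → M[16]=-2
halt.
Total executed instructions: 65.

65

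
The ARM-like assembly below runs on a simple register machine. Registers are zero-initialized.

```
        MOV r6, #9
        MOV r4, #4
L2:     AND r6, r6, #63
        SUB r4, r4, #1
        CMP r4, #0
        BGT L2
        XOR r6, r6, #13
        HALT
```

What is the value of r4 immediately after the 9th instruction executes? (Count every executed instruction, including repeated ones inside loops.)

after MOV r6, #9: r6=9
after MOV r4, #4: r4=4
after AND r6, r6, #63: r6=9&63=9
after SUB r4, r4, #1: r4=4-1=3
CMP r4, #0  (cmp 3,0)
BGT L2: taken
after AND r6, r6, #63: r6=9&63=9
after SUB r4, r4, #1: r4=3-1=2
CMP r4, #0  (cmp 2,0)
After step 9: r4 = 2.

2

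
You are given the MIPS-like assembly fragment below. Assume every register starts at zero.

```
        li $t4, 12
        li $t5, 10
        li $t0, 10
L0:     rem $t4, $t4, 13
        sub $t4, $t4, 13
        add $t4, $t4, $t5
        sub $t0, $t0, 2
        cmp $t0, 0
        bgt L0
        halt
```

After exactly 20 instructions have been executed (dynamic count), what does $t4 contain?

3

$t4=12
$t5=10
$t0=10
$t4=12%13=12
$t4=12-13=-1
$t4=(-1)+10=9
$t0=10-2=8
cmp $t0, 0  (cmp 8,0)
bgt L0: taken
$t4=9%13=9
$t4=9-13=-4
$t4=(-4)+10=6
$t0=8-2=6
cmp $t0, 0  (cmp 6,0)
bgt L0: taken
$t4=6%13=6
$t4=6-13=-7
$t4=(-7)+10=3
$t0=6-2=4
cmp $t0, 0  (cmp 4,0)
After step 20: $t4 = 3.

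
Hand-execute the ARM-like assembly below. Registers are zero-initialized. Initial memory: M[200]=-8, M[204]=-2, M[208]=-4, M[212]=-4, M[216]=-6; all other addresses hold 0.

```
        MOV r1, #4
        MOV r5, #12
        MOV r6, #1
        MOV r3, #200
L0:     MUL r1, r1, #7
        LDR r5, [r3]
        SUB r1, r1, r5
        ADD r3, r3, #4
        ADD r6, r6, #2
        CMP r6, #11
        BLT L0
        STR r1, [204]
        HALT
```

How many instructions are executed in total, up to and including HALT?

MOV r1, #4 → r1=4
MOV r5, #12 → r5=12
MOV r6, #1 → r6=1
MOV r3, #200 → r3=200
MUL r1, r1, #7 → r1=4*7=28
LDR r5, [r3] → r5=M[200]=-8
SUB r1, r1, r5 → r1=28-(-8)=36
ADD r3, r3, #4 → r3=200+4=204
ADD r6, r6, #2 → r6=1+2=3
CMP r6, #11  (cmp 3,11)
BLT L0: taken
MUL r1, r1, #7 → r1=36*7=252
LDR r5, [r3] → r5=M[204]=-2
SUB r1, r1, r5 → r1=252-(-2)=254
ADD r3, r3, #4 → r3=204+4=208
ADD r6, r6, #2 → r6=3+2=5
CMP r6, #11  (cmp 5,11)
BLT L0: taken
MUL r1, r1, #7 → r1=254*7=1778
LDR r5, [r3] → r5=M[208]=-4
SUB r1, r1, r5 → r1=1778-(-4)=1782
ADD r3, r3, #4 → r3=208+4=212
ADD r6, r6, #2 → r6=5+2=7
CMP r6, #11  (cmp 7,11)
BLT L0: taken
MUL r1, r1, #7 → r1=1782*7=12474
LDR r5, [r3] → r5=M[212]=-4
SUB r1, r1, r5 → r1=12474-(-4)=12478
ADD r3, r3, #4 → r3=212+4=216
ADD r6, r6, #2 → r6=7+2=9
CMP r6, #11  (cmp 9,11)
BLT L0: taken
MUL r1, r1, #7 → r1=12478*7=87346
LDR r5, [r3] → r5=M[216]=-6
SUB r1, r1, r5 → r1=87346-(-6)=87352
ADD r3, r3, #4 → r3=216+4=220
ADD r6, r6, #2 → r6=9+2=11
CMP r6, #11  (cmp 11,11)
BLT L0: not taken
STR r1, [204] → M[204]=87352
halt.
Total executed instructions: 41.

41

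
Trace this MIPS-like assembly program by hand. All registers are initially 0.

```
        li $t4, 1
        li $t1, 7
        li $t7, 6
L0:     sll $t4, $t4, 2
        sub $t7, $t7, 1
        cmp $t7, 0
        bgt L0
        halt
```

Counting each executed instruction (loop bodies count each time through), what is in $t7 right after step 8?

$t4=1
$t1=7
$t7=6
$t4=1<<2=4
$t7=6-1=5
cmp $t7, 0  (cmp 5,0)
bgt L0: taken
$t4=4<<2=16
After step 8: $t7 = 5.

5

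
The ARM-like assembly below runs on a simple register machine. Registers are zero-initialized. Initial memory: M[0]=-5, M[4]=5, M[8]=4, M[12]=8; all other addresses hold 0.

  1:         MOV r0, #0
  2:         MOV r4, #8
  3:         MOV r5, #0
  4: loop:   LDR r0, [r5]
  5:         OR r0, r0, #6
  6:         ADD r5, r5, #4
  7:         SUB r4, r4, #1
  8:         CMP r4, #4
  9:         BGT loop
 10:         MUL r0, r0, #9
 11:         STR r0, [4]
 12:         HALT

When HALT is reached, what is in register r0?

126

MOV r0, #0 → r0=0
MOV r4, #8 → r4=8
MOV r5, #0 → r5=0
LDR r0, [r5] → r0=M[0]=-5
OR r0, r0, #6 → r0=(-5)|6=-1
ADD r5, r5, #4 → r5=0+4=4
SUB r4, r4, #1 → r4=8-1=7
CMP r4, #4  (cmp 7,4)
BGT loop: taken
LDR r0, [r5] → r0=M[4]=5
OR r0, r0, #6 → r0=5|6=7
ADD r5, r5, #4 → r5=4+4=8
SUB r4, r4, #1 → r4=7-1=6
CMP r4, #4  (cmp 6,4)
BGT loop: taken
LDR r0, [r5] → r0=M[8]=4
OR r0, r0, #6 → r0=4|6=6
ADD r5, r5, #4 → r5=8+4=12
SUB r4, r4, #1 → r4=6-1=5
CMP r4, #4  (cmp 5,4)
BGT loop: taken
LDR r0, [r5] → r0=M[12]=8
OR r0, r0, #6 → r0=8|6=14
ADD r5, r5, #4 → r5=12+4=16
SUB r4, r4, #1 → r4=5-1=4
CMP r4, #4  (cmp 4,4)
BGT loop: not taken
MUL r0, r0, #9 → r0=14*9=126
STR r0, [4] → M[4]=126
halt.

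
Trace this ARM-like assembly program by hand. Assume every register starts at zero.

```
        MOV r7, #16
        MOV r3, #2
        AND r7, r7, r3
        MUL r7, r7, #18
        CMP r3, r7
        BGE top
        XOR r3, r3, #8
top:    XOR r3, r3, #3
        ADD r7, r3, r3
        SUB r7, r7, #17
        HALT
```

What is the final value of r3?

MOV r7, #16 → r7=16
MOV r3, #2 → r3=2
AND r7, r7, r3 → r7=16&2=0
MUL r7, r7, #18 → r7=0*18=0
CMP r3, r7  (cmp 2,0)
BGE top: taken
XOR r3, r3, #3 → r3=2^3=1
ADD r7, r3, r3 → r7=1+1=2
SUB r7, r7, #17 → r7=2-17=-15
halt.

1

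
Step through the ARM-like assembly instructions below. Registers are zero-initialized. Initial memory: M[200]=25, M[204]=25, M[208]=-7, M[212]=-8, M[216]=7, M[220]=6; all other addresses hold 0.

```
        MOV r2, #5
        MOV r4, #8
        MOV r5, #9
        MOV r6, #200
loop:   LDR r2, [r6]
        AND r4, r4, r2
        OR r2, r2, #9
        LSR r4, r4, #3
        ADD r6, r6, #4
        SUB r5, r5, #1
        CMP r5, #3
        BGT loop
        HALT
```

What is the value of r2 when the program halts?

15

r2=5
r4=8
r5=9
r6=200
r2=M[200]=25
r4=8&25=8
r2=25|9=25
r4=8>>3=1
r6=200+4=204
r5=9-1=8
CMP r5, #3  (cmp 8,3)
BGT loop: taken
r2=M[204]=25
r4=1&25=1
r2=25|9=25
r4=1>>3=0
r6=204+4=208
r5=8-1=7
CMP r5, #3  (cmp 7,3)
BGT loop: taken
r2=M[208]=-7
r4=0&(-7)=0
r2=(-7)|9=-7
r4=0>>3=0
r6=208+4=212
r5=7-1=6
CMP r5, #3  (cmp 6,3)
BGT loop: taken
r2=M[212]=-8
r4=0&(-8)=0
r2=(-8)|9=-7
r4=0>>3=0
r6=212+4=216
r5=6-1=5
CMP r5, #3  (cmp 5,3)
BGT loop: taken
r2=M[216]=7
r4=0&7=0
r2=7|9=15
r4=0>>3=0
r6=216+4=220
r5=5-1=4
CMP r5, #3  (cmp 4,3)
BGT loop: taken
r2=M[220]=6
r4=0&6=0
r2=6|9=15
r4=0>>3=0
r6=220+4=224
r5=4-1=3
CMP r5, #3  (cmp 3,3)
BGT loop: not taken
halt.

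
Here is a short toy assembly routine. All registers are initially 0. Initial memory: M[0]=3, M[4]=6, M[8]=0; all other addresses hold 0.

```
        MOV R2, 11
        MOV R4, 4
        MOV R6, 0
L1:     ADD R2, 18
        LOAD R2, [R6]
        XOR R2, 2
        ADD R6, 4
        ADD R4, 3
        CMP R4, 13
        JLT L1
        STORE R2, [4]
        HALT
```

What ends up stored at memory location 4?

MOV R2, 11 → R2=11
MOV R4, 4 → R4=4
MOV R6, 0 → R6=0
ADD R2, 18 → R2=11+18=29
LOAD R2, [R6] → R2=M[0]=3
XOR R2, 2 → R2=3^2=1
ADD R6, 4 → R6=0+4=4
ADD R4, 3 → R4=4+3=7
CMP R4, 13  (cmp 7,13)
JLT L1: taken
ADD R2, 18 → R2=1+18=19
LOAD R2, [R6] → R2=M[4]=6
XOR R2, 2 → R2=6^2=4
ADD R6, 4 → R6=4+4=8
ADD R4, 3 → R4=7+3=10
CMP R4, 13  (cmp 10,13)
JLT L1: taken
ADD R2, 18 → R2=4+18=22
LOAD R2, [R6] → R2=M[8]=0
XOR R2, 2 → R2=0^2=2
ADD R6, 4 → R6=8+4=12
ADD R4, 3 → R4=10+3=13
CMP R4, 13  (cmp 13,13)
JLT L1: not taken
STORE R2, [4] → M[4]=2
halt.

2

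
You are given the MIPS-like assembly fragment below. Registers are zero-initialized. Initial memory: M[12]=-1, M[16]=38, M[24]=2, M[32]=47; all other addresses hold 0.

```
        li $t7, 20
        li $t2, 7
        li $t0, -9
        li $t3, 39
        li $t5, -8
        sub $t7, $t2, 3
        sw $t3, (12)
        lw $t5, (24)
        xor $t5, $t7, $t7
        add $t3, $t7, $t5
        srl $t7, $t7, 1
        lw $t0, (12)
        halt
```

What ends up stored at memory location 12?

39

$t7=20
$t2=7
$t0=-9
$t3=39
$t5=-8
$t7=7-3=4
sw $t3, (12) → M[12]=39
$t5=M[24]=2
$t5=4^4=0
$t3=4+0=4
$t7=4>>1=2
$t0=M[12]=39
halt.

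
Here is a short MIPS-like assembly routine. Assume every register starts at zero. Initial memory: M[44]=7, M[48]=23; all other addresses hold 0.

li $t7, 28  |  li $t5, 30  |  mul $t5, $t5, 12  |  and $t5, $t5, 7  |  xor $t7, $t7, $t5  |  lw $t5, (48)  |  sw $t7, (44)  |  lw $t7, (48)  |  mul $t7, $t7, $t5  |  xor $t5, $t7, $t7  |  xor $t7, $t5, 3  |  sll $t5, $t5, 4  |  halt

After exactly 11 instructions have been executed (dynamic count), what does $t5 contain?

0

li $t7, 28 → $t7=28
li $t5, 30 → $t5=30
mul $t5, $t5, 12 → $t5=30*12=360
and $t5, $t5, 7 → $t5=360&7=0
xor $t7, $t7, $t5 → $t7=28^0=28
lw $t5, (48) → $t5=M[48]=23
sw $t7, (44) → M[44]=28
lw $t7, (48) → $t7=M[48]=23
mul $t7, $t7, $t5 → $t7=23*23=529
xor $t5, $t7, $t7 → $t5=529^529=0
xor $t7, $t5, 3 → $t7=0^3=3
After step 11: $t5 = 0.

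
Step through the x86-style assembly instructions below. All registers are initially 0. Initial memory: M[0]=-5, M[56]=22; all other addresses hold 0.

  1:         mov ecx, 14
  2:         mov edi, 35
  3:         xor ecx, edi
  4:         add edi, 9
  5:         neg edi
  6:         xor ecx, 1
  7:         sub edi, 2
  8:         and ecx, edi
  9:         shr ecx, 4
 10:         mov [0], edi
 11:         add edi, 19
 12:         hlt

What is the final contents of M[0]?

ecx=14
edi=35
ecx=14^35=45
edi=35+9=44
edi=-(44)=-44
ecx=45^1=44
edi=(-44)-2=-46
ecx=44&(-46)=0
ecx=0>>4=0
mov [0], edi → M[0]=-46
edi=(-46)+19=-27
halt.

-46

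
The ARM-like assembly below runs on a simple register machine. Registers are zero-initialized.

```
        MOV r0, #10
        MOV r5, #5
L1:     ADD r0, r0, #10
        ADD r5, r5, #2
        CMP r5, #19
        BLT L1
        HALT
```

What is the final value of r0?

MOV r0, #10 → r0=10
MOV r5, #5 → r5=5
ADD r0, r0, #10 → r0=10+10=20
ADD r5, r5, #2 → r5=5+2=7
CMP r5, #19  (cmp 7,19)
BLT L1: taken
ADD r0, r0, #10 → r0=20+10=30
ADD r5, r5, #2 → r5=7+2=9
CMP r5, #19  (cmp 9,19)
BLT L1: taken
ADD r0, r0, #10 → r0=30+10=40
ADD r5, r5, #2 → r5=9+2=11
CMP r5, #19  (cmp 11,19)
BLT L1: taken
ADD r0, r0, #10 → r0=40+10=50
ADD r5, r5, #2 → r5=11+2=13
CMP r5, #19  (cmp 13,19)
BLT L1: taken
ADD r0, r0, #10 → r0=50+10=60
ADD r5, r5, #2 → r5=13+2=15
CMP r5, #19  (cmp 15,19)
BLT L1: taken
ADD r0, r0, #10 → r0=60+10=70
ADD r5, r5, #2 → r5=15+2=17
CMP r5, #19  (cmp 17,19)
BLT L1: taken
ADD r0, r0, #10 → r0=70+10=80
ADD r5, r5, #2 → r5=17+2=19
CMP r5, #19  (cmp 19,19)
BLT L1: not taken
halt.

80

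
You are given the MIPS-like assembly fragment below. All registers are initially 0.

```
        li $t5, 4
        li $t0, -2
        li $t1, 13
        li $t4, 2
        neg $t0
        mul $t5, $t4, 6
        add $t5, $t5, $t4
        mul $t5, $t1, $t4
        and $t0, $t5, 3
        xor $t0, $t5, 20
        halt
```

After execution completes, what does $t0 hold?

after li $t5, 4: $t5=4
after li $t0, -2: $t0=-2
after li $t1, 13: $t1=13
after li $t4, 2: $t4=2
after neg $t0: $t0=-(-2)=2
after mul $t5, $t4, 6: $t5=2*6=12
after add $t5, $t5, $t4: $t5=12+2=14
after mul $t5, $t1, $t4: $t5=13*2=26
after and $t0, $t5, 3: $t0=26&3=2
after xor $t0, $t5, 20: $t0=26^20=14
halt.

14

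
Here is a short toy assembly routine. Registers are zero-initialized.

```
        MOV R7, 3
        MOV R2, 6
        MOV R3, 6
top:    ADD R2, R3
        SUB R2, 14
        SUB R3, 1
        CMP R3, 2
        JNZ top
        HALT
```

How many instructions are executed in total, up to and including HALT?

R7=3
R2=6
R3=6
R2=6+6=12
R2=12-14=-2
R3=6-1=5
CMP R3, 2  (cmp 5,2)
JNZ top: taken
R2=(-2)+5=3
R2=3-14=-11
R3=5-1=4
CMP R3, 2  (cmp 4,2)
JNZ top: taken
R2=(-11)+4=-7
R2=(-7)-14=-21
R3=4-1=3
CMP R3, 2  (cmp 3,2)
JNZ top: taken
R2=(-21)+3=-18
R2=(-18)-14=-32
R3=3-1=2
CMP R3, 2  (cmp 2,2)
JNZ top: not taken
halt.
Total executed instructions: 24.

24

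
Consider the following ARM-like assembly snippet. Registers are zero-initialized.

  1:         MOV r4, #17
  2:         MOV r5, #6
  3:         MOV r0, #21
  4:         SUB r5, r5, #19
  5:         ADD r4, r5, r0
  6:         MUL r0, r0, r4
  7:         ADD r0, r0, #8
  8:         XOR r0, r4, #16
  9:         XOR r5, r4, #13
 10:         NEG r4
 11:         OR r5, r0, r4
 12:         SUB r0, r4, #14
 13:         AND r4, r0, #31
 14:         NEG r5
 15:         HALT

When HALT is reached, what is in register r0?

-22

r4=17
r5=6
r0=21
r5=6-19=-13
r4=(-13)+21=8
r0=21*8=168
r0=168+8=176
r0=8^16=24
r5=8^13=5
r4=-(8)=-8
r5=24|(-8)=-8
r0=(-8)-14=-22
r4=(-22)&31=10
r5=-(-8)=8
halt.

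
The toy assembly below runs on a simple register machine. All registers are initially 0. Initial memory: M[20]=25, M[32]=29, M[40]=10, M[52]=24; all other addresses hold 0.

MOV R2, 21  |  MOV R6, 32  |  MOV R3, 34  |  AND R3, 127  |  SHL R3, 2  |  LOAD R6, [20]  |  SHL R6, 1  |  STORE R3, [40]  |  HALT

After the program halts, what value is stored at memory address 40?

136

after MOV R2, 21: R2=21
after MOV R6, 32: R6=32
after MOV R3, 34: R3=34
after AND R3, 127: R3=34&127=34
after SHL R3, 2: R3=34<<2=136
after LOAD R6, [20]: R6=M[20]=25
after SHL R6, 1: R6=25<<1=50
STORE R3, [40] → M[40]=136
halt.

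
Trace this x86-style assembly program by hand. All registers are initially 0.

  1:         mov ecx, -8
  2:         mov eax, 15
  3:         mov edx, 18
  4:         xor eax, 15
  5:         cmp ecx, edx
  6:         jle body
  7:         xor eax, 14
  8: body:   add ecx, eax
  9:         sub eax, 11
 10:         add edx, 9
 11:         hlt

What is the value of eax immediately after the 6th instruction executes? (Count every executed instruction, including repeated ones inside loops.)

after mov ecx, -8: ecx=-8
after mov eax, 15: eax=15
after mov edx, 18: edx=18
after xor eax, 15: eax=15^15=0
cmp ecx, edx  (cmp -8,18)
jle body: taken
After step 6: eax = 0.

0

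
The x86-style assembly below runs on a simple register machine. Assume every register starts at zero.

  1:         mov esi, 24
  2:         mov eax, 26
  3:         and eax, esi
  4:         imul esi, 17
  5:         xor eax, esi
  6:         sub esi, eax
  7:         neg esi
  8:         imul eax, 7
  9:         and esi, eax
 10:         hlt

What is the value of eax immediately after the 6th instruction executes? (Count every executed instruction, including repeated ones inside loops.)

mov esi, 24 → esi=24
mov eax, 26 → eax=26
and eax, esi → eax=26&24=24
imul esi, 17 → esi=24*17=408
xor eax, esi → eax=24^408=384
sub esi, eax → esi=408-384=24
After step 6: eax = 384.

384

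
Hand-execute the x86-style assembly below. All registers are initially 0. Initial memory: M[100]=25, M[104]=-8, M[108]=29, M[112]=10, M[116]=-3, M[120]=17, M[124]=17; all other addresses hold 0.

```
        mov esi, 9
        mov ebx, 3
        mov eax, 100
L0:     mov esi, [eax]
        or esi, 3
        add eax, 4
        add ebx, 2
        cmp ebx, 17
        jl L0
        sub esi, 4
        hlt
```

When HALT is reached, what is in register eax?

128

mov esi, 9 → esi=9
mov ebx, 3 → ebx=3
mov eax, 100 → eax=100
mov esi, [eax] → esi=M[100]=25
or esi, 3 → esi=25|3=27
add eax, 4 → eax=100+4=104
add ebx, 2 → ebx=3+2=5
cmp ebx, 17  (cmp 5,17)
jl L0: taken
mov esi, [eax] → esi=M[104]=-8
or esi, 3 → esi=(-8)|3=-5
add eax, 4 → eax=104+4=108
add ebx, 2 → ebx=5+2=7
cmp ebx, 17  (cmp 7,17)
jl L0: taken
mov esi, [eax] → esi=M[108]=29
or esi, 3 → esi=29|3=31
add eax, 4 → eax=108+4=112
add ebx, 2 → ebx=7+2=9
cmp ebx, 17  (cmp 9,17)
jl L0: taken
mov esi, [eax] → esi=M[112]=10
or esi, 3 → esi=10|3=11
add eax, 4 → eax=112+4=116
add ebx, 2 → ebx=9+2=11
cmp ebx, 17  (cmp 11,17)
jl L0: taken
mov esi, [eax] → esi=M[116]=-3
or esi, 3 → esi=(-3)|3=-1
add eax, 4 → eax=116+4=120
add ebx, 2 → ebx=11+2=13
cmp ebx, 17  (cmp 13,17)
jl L0: taken
mov esi, [eax] → esi=M[120]=17
or esi, 3 → esi=17|3=19
add eax, 4 → eax=120+4=124
add ebx, 2 → ebx=13+2=15
cmp ebx, 17  (cmp 15,17)
jl L0: taken
mov esi, [eax] → esi=M[124]=17
or esi, 3 → esi=17|3=19
add eax, 4 → eax=124+4=128
add ebx, 2 → ebx=15+2=17
cmp ebx, 17  (cmp 17,17)
jl L0: not taken
sub esi, 4 → esi=19-4=15
halt.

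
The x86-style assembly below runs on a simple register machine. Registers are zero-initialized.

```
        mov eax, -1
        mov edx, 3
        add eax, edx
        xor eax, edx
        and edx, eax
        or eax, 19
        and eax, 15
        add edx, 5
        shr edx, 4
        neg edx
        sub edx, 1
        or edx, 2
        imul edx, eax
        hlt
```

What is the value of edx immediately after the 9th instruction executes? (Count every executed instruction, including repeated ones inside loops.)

mov eax, -1 → eax=-1
mov edx, 3 → edx=3
add eax, edx → eax=(-1)+3=2
xor eax, edx → eax=2^3=1
and edx, eax → edx=3&1=1
or eax, 19 → eax=1|19=19
and eax, 15 → eax=19&15=3
add edx, 5 → edx=1+5=6
shr edx, 4 → edx=6>>4=0
After step 9: edx = 0.

0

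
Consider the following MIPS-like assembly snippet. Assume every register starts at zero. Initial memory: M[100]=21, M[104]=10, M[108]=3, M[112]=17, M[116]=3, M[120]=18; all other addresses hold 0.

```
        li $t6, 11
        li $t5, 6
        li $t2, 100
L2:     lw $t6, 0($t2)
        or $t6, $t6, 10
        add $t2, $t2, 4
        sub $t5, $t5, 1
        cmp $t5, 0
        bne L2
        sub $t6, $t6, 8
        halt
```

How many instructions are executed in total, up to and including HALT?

41

$t6=11
$t5=6
$t2=100
$t6=M[100]=21
$t6=21|10=31
$t2=100+4=104
$t5=6-1=5
cmp $t5, 0  (cmp 5,0)
bne L2: taken
$t6=M[104]=10
$t6=10|10=10
$t2=104+4=108
$t5=5-1=4
cmp $t5, 0  (cmp 4,0)
bne L2: taken
$t6=M[108]=3
$t6=3|10=11
$t2=108+4=112
$t5=4-1=3
cmp $t5, 0  (cmp 3,0)
bne L2: taken
$t6=M[112]=17
$t6=17|10=27
$t2=112+4=116
$t5=3-1=2
cmp $t5, 0  (cmp 2,0)
bne L2: taken
$t6=M[116]=3
$t6=3|10=11
$t2=116+4=120
$t5=2-1=1
cmp $t5, 0  (cmp 1,0)
bne L2: taken
$t6=M[120]=18
$t6=18|10=26
$t2=120+4=124
$t5=1-1=0
cmp $t5, 0  (cmp 0,0)
bne L2: not taken
$t6=26-8=18
halt.
Total executed instructions: 41.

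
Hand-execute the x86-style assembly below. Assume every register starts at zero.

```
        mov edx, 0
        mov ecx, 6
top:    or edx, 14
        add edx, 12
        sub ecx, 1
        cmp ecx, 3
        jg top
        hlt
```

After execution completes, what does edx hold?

58

after mov edx, 0: edx=0
after mov ecx, 6: ecx=6
after or edx, 14: edx=0|14=14
after add edx, 12: edx=14+12=26
after sub ecx, 1: ecx=6-1=5
cmp ecx, 3  (cmp 5,3)
jg top: taken
after or edx, 14: edx=26|14=30
after add edx, 12: edx=30+12=42
after sub ecx, 1: ecx=5-1=4
cmp ecx, 3  (cmp 4,3)
jg top: taken
after or edx, 14: edx=42|14=46
after add edx, 12: edx=46+12=58
after sub ecx, 1: ecx=4-1=3
cmp ecx, 3  (cmp 3,3)
jg top: not taken
halt.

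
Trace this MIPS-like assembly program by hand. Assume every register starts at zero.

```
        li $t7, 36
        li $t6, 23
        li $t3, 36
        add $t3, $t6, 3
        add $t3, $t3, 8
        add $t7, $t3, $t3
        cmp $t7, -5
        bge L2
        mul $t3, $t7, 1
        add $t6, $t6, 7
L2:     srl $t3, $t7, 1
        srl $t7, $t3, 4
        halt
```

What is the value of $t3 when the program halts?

34

li $t7, 36 → $t7=36
li $t6, 23 → $t6=23
li $t3, 36 → $t3=36
add $t3, $t6, 3 → $t3=23+3=26
add $t3, $t3, 8 → $t3=26+8=34
add $t7, $t3, $t3 → $t7=34+34=68
cmp $t7, -5  (cmp 68,-5)
bge L2: taken
srl $t3, $t7, 1 → $t3=68>>1=34
srl $t7, $t3, 4 → $t7=34>>4=2
halt.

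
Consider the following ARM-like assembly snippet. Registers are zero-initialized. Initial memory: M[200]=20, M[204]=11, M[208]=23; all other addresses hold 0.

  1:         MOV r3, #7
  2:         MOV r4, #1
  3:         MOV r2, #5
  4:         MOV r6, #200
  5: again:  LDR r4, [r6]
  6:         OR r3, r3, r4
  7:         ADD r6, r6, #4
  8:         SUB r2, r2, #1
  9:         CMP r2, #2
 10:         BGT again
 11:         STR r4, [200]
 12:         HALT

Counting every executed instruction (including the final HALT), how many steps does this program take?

24

MOV r3, #7 → r3=7
MOV r4, #1 → r4=1
MOV r2, #5 → r2=5
MOV r6, #200 → r6=200
LDR r4, [r6] → r4=M[200]=20
OR r3, r3, r4 → r3=7|20=23
ADD r6, r6, #4 → r6=200+4=204
SUB r2, r2, #1 → r2=5-1=4
CMP r2, #2  (cmp 4,2)
BGT again: taken
LDR r4, [r6] → r4=M[204]=11
OR r3, r3, r4 → r3=23|11=31
ADD r6, r6, #4 → r6=204+4=208
SUB r2, r2, #1 → r2=4-1=3
CMP r2, #2  (cmp 3,2)
BGT again: taken
LDR r4, [r6] → r4=M[208]=23
OR r3, r3, r4 → r3=31|23=31
ADD r6, r6, #4 → r6=208+4=212
SUB r2, r2, #1 → r2=3-1=2
CMP r2, #2  (cmp 2,2)
BGT again: not taken
STR r4, [200] → M[200]=23
halt.
Total executed instructions: 24.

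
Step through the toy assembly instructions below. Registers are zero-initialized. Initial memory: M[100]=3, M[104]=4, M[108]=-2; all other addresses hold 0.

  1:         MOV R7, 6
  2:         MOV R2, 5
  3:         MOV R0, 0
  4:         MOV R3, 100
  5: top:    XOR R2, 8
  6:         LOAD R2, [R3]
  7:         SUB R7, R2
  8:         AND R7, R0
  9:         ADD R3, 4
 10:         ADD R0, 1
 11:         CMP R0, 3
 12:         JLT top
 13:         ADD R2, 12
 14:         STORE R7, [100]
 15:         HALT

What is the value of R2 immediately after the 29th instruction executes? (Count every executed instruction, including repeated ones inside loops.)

MOV R7, 6 → R7=6
MOV R2, 5 → R2=5
MOV R0, 0 → R0=0
MOV R3, 100 → R3=100
XOR R2, 8 → R2=5^8=13
LOAD R2, [R3] → R2=M[100]=3
SUB R7, R2 → R7=6-3=3
AND R7, R0 → R7=3&0=0
ADD R3, 4 → R3=100+4=104
ADD R0, 1 → R0=0+1=1
CMP R0, 3  (cmp 1,3)
JLT top: taken
XOR R2, 8 → R2=3^8=11
LOAD R2, [R3] → R2=M[104]=4
SUB R7, R2 → R7=0-4=-4
AND R7, R0 → R7=(-4)&1=0
ADD R3, 4 → R3=104+4=108
ADD R0, 1 → R0=1+1=2
CMP R0, 3  (cmp 2,3)
JLT top: taken
XOR R2, 8 → R2=4^8=12
LOAD R2, [R3] → R2=M[108]=-2
SUB R7, R2 → R7=0-(-2)=2
AND R7, R0 → R7=2&2=2
ADD R3, 4 → R3=108+4=112
ADD R0, 1 → R0=2+1=3
CMP R0, 3  (cmp 3,3)
JLT top: not taken
ADD R2, 12 → R2=(-2)+12=10
After step 29: R2 = 10.

10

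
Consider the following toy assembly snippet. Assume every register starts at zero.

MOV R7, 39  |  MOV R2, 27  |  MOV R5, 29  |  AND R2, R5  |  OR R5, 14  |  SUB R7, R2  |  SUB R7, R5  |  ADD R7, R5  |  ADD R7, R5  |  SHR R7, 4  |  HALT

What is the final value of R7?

after MOV R7, 39: R7=39
after MOV R2, 27: R2=27
after MOV R5, 29: R5=29
after AND R2, R5: R2=27&29=25
after OR R5, 14: R5=29|14=31
after SUB R7, R2: R7=39-25=14
after SUB R7, R5: R7=14-31=-17
after ADD R7, R5: R7=(-17)+31=14
after ADD R7, R5: R7=14+31=45
after SHR R7, 4: R7=45>>4=2
halt.

2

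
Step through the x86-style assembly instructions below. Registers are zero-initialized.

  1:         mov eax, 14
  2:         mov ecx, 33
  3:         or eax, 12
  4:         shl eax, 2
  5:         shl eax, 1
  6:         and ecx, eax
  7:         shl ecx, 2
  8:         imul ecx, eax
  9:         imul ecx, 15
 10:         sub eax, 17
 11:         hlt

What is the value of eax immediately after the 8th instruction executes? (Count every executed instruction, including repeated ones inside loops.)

112

mov eax, 14 → eax=14
mov ecx, 33 → ecx=33
or eax, 12 → eax=14|12=14
shl eax, 2 → eax=14<<2=56
shl eax, 1 → eax=56<<1=112
and ecx, eax → ecx=33&112=32
shl ecx, 2 → ecx=32<<2=128
imul ecx, eax → ecx=128*112=14336
After step 8: eax = 112.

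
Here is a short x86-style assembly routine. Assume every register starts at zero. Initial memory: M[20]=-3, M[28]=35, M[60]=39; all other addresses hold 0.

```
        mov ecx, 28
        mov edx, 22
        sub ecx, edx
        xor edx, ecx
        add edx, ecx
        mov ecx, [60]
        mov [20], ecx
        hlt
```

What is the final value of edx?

after mov ecx, 28: ecx=28
after mov edx, 22: edx=22
after sub ecx, edx: ecx=28-22=6
after xor edx, ecx: edx=22^6=16
after add edx, ecx: edx=16+6=22
after mov ecx, [60]: ecx=M[60]=39
mov [20], ecx → M[20]=39
halt.

22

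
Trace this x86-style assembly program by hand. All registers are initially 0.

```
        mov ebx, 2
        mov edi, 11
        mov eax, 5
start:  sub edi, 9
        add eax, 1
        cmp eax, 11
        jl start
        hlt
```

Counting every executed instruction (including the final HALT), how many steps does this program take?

mov ebx, 2 → ebx=2
mov edi, 11 → edi=11
mov eax, 5 → eax=5
sub edi, 9 → edi=11-9=2
add eax, 1 → eax=5+1=6
cmp eax, 11  (cmp 6,11)
jl start: taken
sub edi, 9 → edi=2-9=-7
add eax, 1 → eax=6+1=7
cmp eax, 11  (cmp 7,11)
jl start: taken
sub edi, 9 → edi=(-7)-9=-16
add eax, 1 → eax=7+1=8
cmp eax, 11  (cmp 8,11)
jl start: taken
sub edi, 9 → edi=(-16)-9=-25
add eax, 1 → eax=8+1=9
cmp eax, 11  (cmp 9,11)
jl start: taken
sub edi, 9 → edi=(-25)-9=-34
add eax, 1 → eax=9+1=10
cmp eax, 11  (cmp 10,11)
jl start: taken
sub edi, 9 → edi=(-34)-9=-43
add eax, 1 → eax=10+1=11
cmp eax, 11  (cmp 11,11)
jl start: not taken
halt.
Total executed instructions: 28.

28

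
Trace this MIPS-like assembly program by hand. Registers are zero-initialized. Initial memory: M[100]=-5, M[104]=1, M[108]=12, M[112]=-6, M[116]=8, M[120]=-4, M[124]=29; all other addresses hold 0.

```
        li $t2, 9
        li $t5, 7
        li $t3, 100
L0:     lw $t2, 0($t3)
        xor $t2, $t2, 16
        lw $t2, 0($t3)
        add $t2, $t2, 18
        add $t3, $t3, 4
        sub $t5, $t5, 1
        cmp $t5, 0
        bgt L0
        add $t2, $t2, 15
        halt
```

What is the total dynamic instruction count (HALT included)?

$t2=9
$t5=7
$t3=100
$t2=M[100]=-5
$t2=(-5)^16=-21
$t2=M[100]=-5
$t2=(-5)+18=13
$t3=100+4=104
$t5=7-1=6
cmp $t5, 0  (cmp 6,0)
bgt L0: taken
$t2=M[104]=1
$t2=1^16=17
$t2=M[104]=1
$t2=1+18=19
$t3=104+4=108
$t5=6-1=5
cmp $t5, 0  (cmp 5,0)
bgt L0: taken
$t2=M[108]=12
$t2=12^16=28
$t2=M[108]=12
$t2=12+18=30
$t3=108+4=112
$t5=5-1=4
cmp $t5, 0  (cmp 4,0)
bgt L0: taken
$t2=M[112]=-6
$t2=(-6)^16=-22
$t2=M[112]=-6
$t2=(-6)+18=12
$t3=112+4=116
$t5=4-1=3
cmp $t5, 0  (cmp 3,0)
bgt L0: taken
$t2=M[116]=8
$t2=8^16=24
$t2=M[116]=8
$t2=8+18=26
$t3=116+4=120
$t5=3-1=2
cmp $t5, 0  (cmp 2,0)
bgt L0: taken
$t2=M[120]=-4
$t2=(-4)^16=-20
$t2=M[120]=-4
$t2=(-4)+18=14
$t3=120+4=124
$t5=2-1=1
cmp $t5, 0  (cmp 1,0)
bgt L0: taken
$t2=M[124]=29
$t2=29^16=13
$t2=M[124]=29
$t2=29+18=47
$t3=124+4=128
$t5=1-1=0
cmp $t5, 0  (cmp 0,0)
bgt L0: not taken
$t2=47+15=62
halt.
Total executed instructions: 61.

61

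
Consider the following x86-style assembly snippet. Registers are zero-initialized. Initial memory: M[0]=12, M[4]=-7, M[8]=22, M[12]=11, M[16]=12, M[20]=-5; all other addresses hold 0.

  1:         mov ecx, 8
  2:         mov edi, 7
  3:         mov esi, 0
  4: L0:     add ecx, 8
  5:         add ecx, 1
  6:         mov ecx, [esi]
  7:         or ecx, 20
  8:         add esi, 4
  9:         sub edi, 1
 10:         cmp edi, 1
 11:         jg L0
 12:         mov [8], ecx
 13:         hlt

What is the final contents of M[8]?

-1

after mov ecx, 8: ecx=8
after mov edi, 7: edi=7
after mov esi, 0: esi=0
after add ecx, 8: ecx=8+8=16
after add ecx, 1: ecx=16+1=17
after mov ecx, [esi]: ecx=M[0]=12
after or ecx, 20: ecx=12|20=28
after add esi, 4: esi=0+4=4
after sub edi, 1: edi=7-1=6
cmp edi, 1  (cmp 6,1)
jg L0: taken
after add ecx, 8: ecx=28+8=36
after add ecx, 1: ecx=36+1=37
after mov ecx, [esi]: ecx=M[4]=-7
after or ecx, 20: ecx=(-7)|20=-3
after add esi, 4: esi=4+4=8
after sub edi, 1: edi=6-1=5
cmp edi, 1  (cmp 5,1)
jg L0: taken
after add ecx, 8: ecx=(-3)+8=5
after add ecx, 1: ecx=5+1=6
after mov ecx, [esi]: ecx=M[8]=22
after or ecx, 20: ecx=22|20=22
after add esi, 4: esi=8+4=12
after sub edi, 1: edi=5-1=4
cmp edi, 1  (cmp 4,1)
jg L0: taken
after add ecx, 8: ecx=22+8=30
after add ecx, 1: ecx=30+1=31
after mov ecx, [esi]: ecx=M[12]=11
after or ecx, 20: ecx=11|20=31
after add esi, 4: esi=12+4=16
after sub edi, 1: edi=4-1=3
cmp edi, 1  (cmp 3,1)
jg L0: taken
after add ecx, 8: ecx=31+8=39
after add ecx, 1: ecx=39+1=40
after mov ecx, [esi]: ecx=M[16]=12
after or ecx, 20: ecx=12|20=28
after add esi, 4: esi=16+4=20
after sub edi, 1: edi=3-1=2
cmp edi, 1  (cmp 2,1)
jg L0: taken
after add ecx, 8: ecx=28+8=36
after add ecx, 1: ecx=36+1=37
after mov ecx, [esi]: ecx=M[20]=-5
after or ecx, 20: ecx=(-5)|20=-1
after add esi, 4: esi=20+4=24
after sub edi, 1: edi=2-1=1
cmp edi, 1  (cmp 1,1)
jg L0: not taken
mov [8], ecx → M[8]=-1
halt.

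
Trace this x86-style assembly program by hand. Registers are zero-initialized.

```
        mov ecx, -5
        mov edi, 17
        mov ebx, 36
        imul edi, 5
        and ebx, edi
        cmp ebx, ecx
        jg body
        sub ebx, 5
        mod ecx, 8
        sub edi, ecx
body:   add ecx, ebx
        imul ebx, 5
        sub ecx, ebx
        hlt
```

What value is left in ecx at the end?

ecx=-5
edi=17
ebx=36
edi=17*5=85
ebx=36&85=4
cmp ebx, ecx  (cmp 4,-5)
jg body: taken
ecx=(-5)+4=-1
ebx=4*5=20
ecx=(-1)-20=-21
halt.

-21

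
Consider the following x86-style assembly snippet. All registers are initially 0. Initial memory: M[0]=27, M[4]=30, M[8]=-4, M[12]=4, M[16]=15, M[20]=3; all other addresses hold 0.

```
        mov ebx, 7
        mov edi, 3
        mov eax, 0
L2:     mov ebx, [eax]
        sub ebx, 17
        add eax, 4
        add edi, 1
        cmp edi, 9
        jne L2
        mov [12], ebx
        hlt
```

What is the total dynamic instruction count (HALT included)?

41

ebx=7
edi=3
eax=0
ebx=M[0]=27
ebx=27-17=10
eax=0+4=4
edi=3+1=4
cmp edi, 9  (cmp 4,9)
jne L2: taken
ebx=M[4]=30
ebx=30-17=13
eax=4+4=8
edi=4+1=5
cmp edi, 9  (cmp 5,9)
jne L2: taken
ebx=M[8]=-4
ebx=(-4)-17=-21
eax=8+4=12
edi=5+1=6
cmp edi, 9  (cmp 6,9)
jne L2: taken
ebx=M[12]=4
ebx=4-17=-13
eax=12+4=16
edi=6+1=7
cmp edi, 9  (cmp 7,9)
jne L2: taken
ebx=M[16]=15
ebx=15-17=-2
eax=16+4=20
edi=7+1=8
cmp edi, 9  (cmp 8,9)
jne L2: taken
ebx=M[20]=3
ebx=3-17=-14
eax=20+4=24
edi=8+1=9
cmp edi, 9  (cmp 9,9)
jne L2: not taken
mov [12], ebx → M[12]=-14
halt.
Total executed instructions: 41.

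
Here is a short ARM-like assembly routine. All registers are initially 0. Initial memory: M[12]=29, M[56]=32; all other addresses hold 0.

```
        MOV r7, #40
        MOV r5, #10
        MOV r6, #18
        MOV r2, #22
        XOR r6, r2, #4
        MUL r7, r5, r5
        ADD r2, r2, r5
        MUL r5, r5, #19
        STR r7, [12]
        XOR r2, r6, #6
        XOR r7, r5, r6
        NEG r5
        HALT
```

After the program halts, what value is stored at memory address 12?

MOV r7, #40 → r7=40
MOV r5, #10 → r5=10
MOV r6, #18 → r6=18
MOV r2, #22 → r2=22
XOR r6, r2, #4 → r6=22^4=18
MUL r7, r5, r5 → r7=10*10=100
ADD r2, r2, r5 → r2=22+10=32
MUL r5, r5, #19 → r5=10*19=190
STR r7, [12] → M[12]=100
XOR r2, r6, #6 → r2=18^6=20
XOR r7, r5, r6 → r7=190^18=172
NEG r5 → r5=-(190)=-190
halt.

100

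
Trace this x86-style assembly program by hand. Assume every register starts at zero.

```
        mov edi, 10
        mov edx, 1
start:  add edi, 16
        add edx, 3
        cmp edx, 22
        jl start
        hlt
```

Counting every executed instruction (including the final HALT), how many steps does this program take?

mov edi, 10 → edi=10
mov edx, 1 → edx=1
add edi, 16 → edi=10+16=26
add edx, 3 → edx=1+3=4
cmp edx, 22  (cmp 4,22)
jl start: taken
add edi, 16 → edi=26+16=42
add edx, 3 → edx=4+3=7
cmp edx, 22  (cmp 7,22)
jl start: taken
add edi, 16 → edi=42+16=58
add edx, 3 → edx=7+3=10
cmp edx, 22  (cmp 10,22)
jl start: taken
add edi, 16 → edi=58+16=74
add edx, 3 → edx=10+3=13
cmp edx, 22  (cmp 13,22)
jl start: taken
add edi, 16 → edi=74+16=90
add edx, 3 → edx=13+3=16
cmp edx, 22  (cmp 16,22)
jl start: taken
add edi, 16 → edi=90+16=106
add edx, 3 → edx=16+3=19
cmp edx, 22  (cmp 19,22)
jl start: taken
add edi, 16 → edi=106+16=122
add edx, 3 → edx=19+3=22
cmp edx, 22  (cmp 22,22)
jl start: not taken
halt.
Total executed instructions: 31.

31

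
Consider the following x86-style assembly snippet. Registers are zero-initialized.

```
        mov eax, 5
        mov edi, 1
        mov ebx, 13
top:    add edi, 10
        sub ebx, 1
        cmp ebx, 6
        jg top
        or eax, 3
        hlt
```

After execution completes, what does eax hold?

after mov eax, 5: eax=5
after mov edi, 1: edi=1
after mov ebx, 13: ebx=13
after add edi, 10: edi=1+10=11
after sub ebx, 1: ebx=13-1=12
cmp ebx, 6  (cmp 12,6)
jg top: taken
after add edi, 10: edi=11+10=21
after sub ebx, 1: ebx=12-1=11
cmp ebx, 6  (cmp 11,6)
jg top: taken
after add edi, 10: edi=21+10=31
after sub ebx, 1: ebx=11-1=10
cmp ebx, 6  (cmp 10,6)
jg top: taken
after add edi, 10: edi=31+10=41
after sub ebx, 1: ebx=10-1=9
cmp ebx, 6  (cmp 9,6)
jg top: taken
after add edi, 10: edi=41+10=51
after sub ebx, 1: ebx=9-1=8
cmp ebx, 6  (cmp 8,6)
jg top: taken
after add edi, 10: edi=51+10=61
after sub ebx, 1: ebx=8-1=7
cmp ebx, 6  (cmp 7,6)
jg top: taken
after add edi, 10: edi=61+10=71
after sub ebx, 1: ebx=7-1=6
cmp ebx, 6  (cmp 6,6)
jg top: not taken
after or eax, 3: eax=5|3=7
halt.

7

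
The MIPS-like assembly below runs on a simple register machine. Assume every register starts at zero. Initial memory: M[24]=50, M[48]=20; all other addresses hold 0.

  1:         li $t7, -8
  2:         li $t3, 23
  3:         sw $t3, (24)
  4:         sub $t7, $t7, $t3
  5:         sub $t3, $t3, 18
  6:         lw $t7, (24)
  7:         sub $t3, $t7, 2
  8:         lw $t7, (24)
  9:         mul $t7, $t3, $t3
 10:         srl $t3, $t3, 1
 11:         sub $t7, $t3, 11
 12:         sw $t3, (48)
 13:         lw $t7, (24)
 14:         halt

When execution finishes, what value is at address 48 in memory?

10

after li $t7, -8: $t7=-8
after li $t3, 23: $t3=23
sw $t3, (24) → M[24]=23
after sub $t7, $t7, $t3: $t7=(-8)-23=-31
after sub $t3, $t3, 18: $t3=23-18=5
after lw $t7, (24): $t7=M[24]=23
after sub $t3, $t7, 2: $t3=23-2=21
after lw $t7, (24): $t7=M[24]=23
after mul $t7, $t3, $t3: $t7=21*21=441
after srl $t3, $t3, 1: $t3=21>>1=10
after sub $t7, $t3, 11: $t7=10-11=-1
sw $t3, (48) → M[48]=10
after lw $t7, (24): $t7=M[24]=23
halt.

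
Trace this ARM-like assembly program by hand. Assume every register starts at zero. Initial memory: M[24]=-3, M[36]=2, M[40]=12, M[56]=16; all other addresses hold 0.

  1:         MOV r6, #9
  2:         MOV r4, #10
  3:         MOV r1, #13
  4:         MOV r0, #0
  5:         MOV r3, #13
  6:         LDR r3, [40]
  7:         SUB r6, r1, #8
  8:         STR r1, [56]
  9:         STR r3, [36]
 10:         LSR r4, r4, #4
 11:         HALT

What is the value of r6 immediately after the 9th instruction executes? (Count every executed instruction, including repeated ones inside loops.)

after MOV r6, #9: r6=9
after MOV r4, #10: r4=10
after MOV r1, #13: r1=13
after MOV r0, #0: r0=0
after MOV r3, #13: r3=13
after LDR r3, [40]: r3=M[40]=12
after SUB r6, r1, #8: r6=13-8=5
STR r1, [56] → M[56]=13
STR r3, [36] → M[36]=12
After step 9: r6 = 5.

5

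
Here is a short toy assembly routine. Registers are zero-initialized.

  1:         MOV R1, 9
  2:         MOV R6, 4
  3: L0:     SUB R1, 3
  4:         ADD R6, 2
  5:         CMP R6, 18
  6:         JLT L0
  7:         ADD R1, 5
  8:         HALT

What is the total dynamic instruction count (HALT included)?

MOV R1, 9 → R1=9
MOV R6, 4 → R6=4
SUB R1, 3 → R1=9-3=6
ADD R6, 2 → R6=4+2=6
CMP R6, 18  (cmp 6,18)
JLT L0: taken
SUB R1, 3 → R1=6-3=3
ADD R6, 2 → R6=6+2=8
CMP R6, 18  (cmp 8,18)
JLT L0: taken
SUB R1, 3 → R1=3-3=0
ADD R6, 2 → R6=8+2=10
CMP R6, 18  (cmp 10,18)
JLT L0: taken
SUB R1, 3 → R1=0-3=-3
ADD R6, 2 → R6=10+2=12
CMP R6, 18  (cmp 12,18)
JLT L0: taken
SUB R1, 3 → R1=(-3)-3=-6
ADD R6, 2 → R6=12+2=14
CMP R6, 18  (cmp 14,18)
JLT L0: taken
SUB R1, 3 → R1=(-6)-3=-9
ADD R6, 2 → R6=14+2=16
CMP R6, 18  (cmp 16,18)
JLT L0: taken
SUB R1, 3 → R1=(-9)-3=-12
ADD R6, 2 → R6=16+2=18
CMP R6, 18  (cmp 18,18)
JLT L0: not taken
ADD R1, 5 → R1=(-12)+5=-7
halt.
Total executed instructions: 32.

32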